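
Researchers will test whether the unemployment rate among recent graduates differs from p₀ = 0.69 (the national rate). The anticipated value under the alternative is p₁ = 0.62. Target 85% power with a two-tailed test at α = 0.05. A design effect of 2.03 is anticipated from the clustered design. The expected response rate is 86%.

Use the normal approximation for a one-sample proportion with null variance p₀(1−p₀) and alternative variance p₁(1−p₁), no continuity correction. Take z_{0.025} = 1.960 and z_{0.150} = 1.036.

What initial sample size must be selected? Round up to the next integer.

n = 957

n = [z_{α/2}·√(p₀q₀) + z_β·√(p₁q₁)]² / (p₁ − p₀)²
  = [1.960·√(0.69·0.31) + 1.036·√(0.62·0.38)]² / (-0.07)²
  = [1.960·0.4625 + 1.036·0.4854]² / 0.0049
  = [1.4093]² / 0.0049
  = 405.36
Design effect: 2.03 × 405.36 = 822.88.
Adjust for 86% response: 822.88 / 0.86 = 956.84.
Round up → n = 957.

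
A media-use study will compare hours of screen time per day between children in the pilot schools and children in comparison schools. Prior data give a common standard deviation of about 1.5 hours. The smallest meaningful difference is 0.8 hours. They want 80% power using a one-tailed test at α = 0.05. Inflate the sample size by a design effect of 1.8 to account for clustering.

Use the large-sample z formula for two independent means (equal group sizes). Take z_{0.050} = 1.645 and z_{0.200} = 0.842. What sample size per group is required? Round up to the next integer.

n = 79 per group

n = (z_α + z_β)² · (σ₁² + σ₂²) / δ²
  = (1.645 + 0.842)² · (2·1.5² = 4.5) / 0.8²
  = 6.1852 · 4.5 / 0.64
  = 43.49
Design effect: 1.8 × 43.49 = 78.28.
Round up → n = 79 per group.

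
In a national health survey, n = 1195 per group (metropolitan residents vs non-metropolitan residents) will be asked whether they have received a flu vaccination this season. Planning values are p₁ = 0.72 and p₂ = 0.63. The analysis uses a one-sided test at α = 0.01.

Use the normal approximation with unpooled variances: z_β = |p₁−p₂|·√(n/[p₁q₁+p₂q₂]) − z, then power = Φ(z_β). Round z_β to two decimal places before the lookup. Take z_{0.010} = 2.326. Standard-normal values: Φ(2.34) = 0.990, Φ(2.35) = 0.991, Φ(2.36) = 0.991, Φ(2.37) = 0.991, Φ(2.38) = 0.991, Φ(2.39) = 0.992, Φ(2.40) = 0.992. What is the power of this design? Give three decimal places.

Power ≈ 0.992

z_β = |p₁−p₂|·√(n/[p₁q₁+p₂q₂]) − z_α
    = 0.09 · √(1195/0.4347) − 2.326
    = 0.09 · 52.4311 − 2.326
    = 4.7188 − 2.326 = 2.3928 → 2.39
Power = Φ(2.39) = 0.992.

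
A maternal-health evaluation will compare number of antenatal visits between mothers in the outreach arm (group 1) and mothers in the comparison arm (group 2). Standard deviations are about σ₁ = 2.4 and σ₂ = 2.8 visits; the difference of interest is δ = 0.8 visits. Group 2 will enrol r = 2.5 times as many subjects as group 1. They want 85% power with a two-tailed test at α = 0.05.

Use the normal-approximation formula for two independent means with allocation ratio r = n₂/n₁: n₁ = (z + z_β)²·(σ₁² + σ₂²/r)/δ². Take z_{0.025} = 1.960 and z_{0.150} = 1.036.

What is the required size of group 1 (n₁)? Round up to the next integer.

n₁ = (z_{α/2} + z_β)² · (σ₁² + σ₂²/r) / δ²
   = (1.960 + 1.036)² · (2.4² + 2.8²/2.5) / 0.8²
   = 8.9760 · (5.76 + 3.136) / 0.64
   = 8.9760 · 8.896 / 0.64
   = 124.77
Round up → n₁ = 125; n₂ = r·n₁ = 2.5 × 125 = 313.

n₁ = 125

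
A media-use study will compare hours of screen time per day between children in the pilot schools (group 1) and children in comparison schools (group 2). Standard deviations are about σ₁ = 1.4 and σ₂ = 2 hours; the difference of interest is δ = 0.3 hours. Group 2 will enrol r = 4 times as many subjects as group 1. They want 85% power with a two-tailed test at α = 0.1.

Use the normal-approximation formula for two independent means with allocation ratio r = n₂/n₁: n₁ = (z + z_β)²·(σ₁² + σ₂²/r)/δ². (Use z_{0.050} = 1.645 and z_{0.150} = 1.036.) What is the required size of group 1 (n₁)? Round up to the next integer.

n₁ = 237

n₁ = (z_{α/2} + z_β)² · (σ₁² + σ₂²/r) / δ²
   = (1.645 + 1.036)² · (1.4² + 2²/4) / 0.3²
   = 7.1878 · (1.96 + 1) / 0.09
   = 7.1878 · 2.96 / 0.09
   = 236.40
Round up → n₁ = 237; n₂ = r·n₁ = 4 × 237 = 948.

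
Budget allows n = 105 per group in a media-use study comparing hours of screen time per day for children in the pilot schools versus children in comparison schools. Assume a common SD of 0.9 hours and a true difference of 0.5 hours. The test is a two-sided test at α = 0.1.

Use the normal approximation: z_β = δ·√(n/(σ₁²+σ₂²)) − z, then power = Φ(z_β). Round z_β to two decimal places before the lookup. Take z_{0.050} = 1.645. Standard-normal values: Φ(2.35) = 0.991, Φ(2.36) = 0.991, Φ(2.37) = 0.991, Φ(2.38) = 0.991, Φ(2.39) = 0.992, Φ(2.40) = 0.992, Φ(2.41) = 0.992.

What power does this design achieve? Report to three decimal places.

z_β = δ·√(n/(σ₁²+σ₂²)) − z_{α/2}
    = 0.5 · √(105/1.62) − 1.645
    = 0.5 · 8.05076 − 1.645
    = 4.0254 − 1.645 = 2.3804 → 2.38
Power = Φ(2.38) = 0.991.

Power ≈ 0.991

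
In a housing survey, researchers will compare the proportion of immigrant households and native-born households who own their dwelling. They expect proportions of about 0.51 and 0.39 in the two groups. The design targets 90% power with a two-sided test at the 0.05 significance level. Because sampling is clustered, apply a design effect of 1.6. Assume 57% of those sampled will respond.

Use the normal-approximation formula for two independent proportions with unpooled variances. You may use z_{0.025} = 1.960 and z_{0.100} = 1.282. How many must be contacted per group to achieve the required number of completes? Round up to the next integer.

n = 1000 per group

n = (z_{α/2} + z_β)² · [p₁(1−p₁) + p₂(1−p₂)] / (p₁ − p₂)²
  = (1.960 + 1.282)² · (0.51·0.49 + 0.39·0.61) / (0.12)²
  = (3.242)² · (0.2499 + 0.2379) / 0.0144
  = 10.5106 · 0.4878 / 0.0144
  = 356.05
Design effect: 1.6 × 356.05 = 569.67.
Adjust for 57% response: 569.67 / 0.57 = 999.43.
Round up → n = 1000 per group.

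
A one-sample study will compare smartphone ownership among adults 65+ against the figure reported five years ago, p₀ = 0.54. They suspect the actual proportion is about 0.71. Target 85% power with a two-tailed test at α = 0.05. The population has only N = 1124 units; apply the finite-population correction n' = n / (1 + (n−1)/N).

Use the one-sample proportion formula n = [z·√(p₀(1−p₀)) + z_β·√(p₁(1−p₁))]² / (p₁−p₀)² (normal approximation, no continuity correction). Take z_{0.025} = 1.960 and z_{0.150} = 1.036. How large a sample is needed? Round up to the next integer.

n = [z_{α/2}·√(p₀q₀) + z_β·√(p₁q₁)]² / (p₁ − p₀)²
  = [1.960·√(0.54·0.46) + 1.036·√(0.71·0.29)]² / (0.17)²
  = [1.960·0.4984 + 1.036·0.4538]² / 0.0289
  = [1.4470]² / 0.0289
  = 72.45
Finite-population correction (N = 1124): 72.45 / (1 + (72.45 − 1)/1124) = 68.12.
Round up → n = 69.

n = 69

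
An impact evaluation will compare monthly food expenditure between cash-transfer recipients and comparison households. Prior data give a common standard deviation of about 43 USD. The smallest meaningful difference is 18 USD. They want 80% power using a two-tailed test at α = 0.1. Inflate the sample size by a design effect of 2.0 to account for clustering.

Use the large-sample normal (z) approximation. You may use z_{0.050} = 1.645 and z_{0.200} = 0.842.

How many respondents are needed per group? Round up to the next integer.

n = 142 per group

n = (z_{α/2} + z_β)² · (σ₁² + σ₂²) / δ²
  = (1.645 + 0.842)² · (2·43² = 3698) / 18²
  = 6.1852 · 3698 / 324
  = 70.59
Design effect: 2.0 × 70.59 = 141.19.
Round up → n = 142 per group.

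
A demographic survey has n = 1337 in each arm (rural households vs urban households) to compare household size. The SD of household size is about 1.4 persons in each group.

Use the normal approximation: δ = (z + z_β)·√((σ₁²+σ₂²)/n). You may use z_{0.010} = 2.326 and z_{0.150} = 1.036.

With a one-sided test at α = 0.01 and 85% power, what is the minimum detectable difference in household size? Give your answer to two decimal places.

Minimum detectable difference ≈ 0.18 persons

δ = (z_α + z_β) · √((σ₁²+σ₂²)/n)
  = (2.326 + 1.036) · √(3.92/1337)
  = 3.362 · √0.00293
  = 3.362 · 0.0541
  = 0.1820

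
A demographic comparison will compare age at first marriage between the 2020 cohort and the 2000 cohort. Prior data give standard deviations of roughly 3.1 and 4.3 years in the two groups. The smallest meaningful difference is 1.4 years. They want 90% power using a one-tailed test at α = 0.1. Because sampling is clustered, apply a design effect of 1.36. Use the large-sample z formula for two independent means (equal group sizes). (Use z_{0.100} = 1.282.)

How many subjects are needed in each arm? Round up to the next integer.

n = 129 per group

n = (z_α + z_β)² · (σ₁² + σ₂²) / δ²
  = (1.282 + 1.282)² · (3.1² + 4.3² = 28.1) / 1.4²
  = 6.5741 · 28.1 / 1.96
  = 94.25
Design effect: 1.36 × 94.25 = 128.18.
Round up → n = 129 per group.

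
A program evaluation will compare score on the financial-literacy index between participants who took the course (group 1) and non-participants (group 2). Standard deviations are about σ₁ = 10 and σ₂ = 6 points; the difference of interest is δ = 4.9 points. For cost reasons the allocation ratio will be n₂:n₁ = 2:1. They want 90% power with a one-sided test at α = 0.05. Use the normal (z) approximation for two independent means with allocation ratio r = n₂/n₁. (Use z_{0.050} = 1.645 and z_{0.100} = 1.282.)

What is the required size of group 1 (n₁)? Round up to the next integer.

n₁ = (z_α + z_β)² · (σ₁² + σ₂²/r) / δ²
   = (1.645 + 1.282)² · (10² + 6²/2) / 4.9²
   = 8.5673 · (100 + 18) / 24.01
   = 8.5673 · 118 / 24.01
   = 42.11
Round up → n₁ = 43; n₂ = r·n₁ = 2 × 43 = 86.

n₁ = 43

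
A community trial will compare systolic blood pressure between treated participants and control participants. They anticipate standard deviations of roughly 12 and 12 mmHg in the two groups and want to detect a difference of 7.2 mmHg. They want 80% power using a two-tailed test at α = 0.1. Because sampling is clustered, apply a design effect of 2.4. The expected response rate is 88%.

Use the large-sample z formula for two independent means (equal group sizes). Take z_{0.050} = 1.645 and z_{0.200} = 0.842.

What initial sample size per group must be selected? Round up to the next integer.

n = 94 per group

n = (z_{α/2} + z_β)² · (σ₁² + σ₂²) / δ²
  = (1.645 + 0.842)² · (12² + 12² = 288) / 7.2²
  = 6.1852 · 288 / 51.84
  = 34.36
Design effect: 2.4 × 34.36 = 82.47.
Adjust for 88% response: 82.47 / 0.88 = 93.71.
Round up → n = 94 per group.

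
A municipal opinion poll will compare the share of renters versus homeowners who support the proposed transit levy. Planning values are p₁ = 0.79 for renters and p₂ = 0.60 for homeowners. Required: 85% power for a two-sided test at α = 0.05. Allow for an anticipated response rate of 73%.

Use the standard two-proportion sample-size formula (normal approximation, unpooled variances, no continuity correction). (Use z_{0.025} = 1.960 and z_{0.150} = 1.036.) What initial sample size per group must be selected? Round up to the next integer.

n = 139 per group

n = (z_{α/2} + z_β)² · [p₁(1−p₁) + p₂(1−p₂)] / (p₁ − p₂)²
  = (1.960 + 1.036)² · (0.79·0.21 + 0.60·0.40) / (0.19)²
  = (2.996)² · (0.1659 + 0.2400) / 0.0361
  = 8.9760 · 0.4059 / 0.0361
  = 100.92
Adjust for 73% response: 100.92 / 0.73 = 138.25.
Round up → n = 139 per group.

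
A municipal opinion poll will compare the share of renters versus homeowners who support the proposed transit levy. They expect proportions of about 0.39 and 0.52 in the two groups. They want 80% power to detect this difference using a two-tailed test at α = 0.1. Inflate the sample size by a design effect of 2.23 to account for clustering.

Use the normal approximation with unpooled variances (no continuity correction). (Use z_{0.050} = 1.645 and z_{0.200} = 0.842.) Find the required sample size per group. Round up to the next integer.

n = 398 per group

n = (z_{α/2} + z_β)² · [p₁(1−p₁) + p₂(1−p₂)] / (p₁ − p₂)²
  = (1.645 + 0.842)² · (0.39·0.61 + 0.52·0.48) / (-0.13)²
  = (2.487)² · (0.2379 + 0.2496) / 0.0169
  = 6.1852 · 0.4875 / 0.0169
  = 178.42
Design effect: 2.23 × 178.42 = 397.87.
Round up → n = 398 per group.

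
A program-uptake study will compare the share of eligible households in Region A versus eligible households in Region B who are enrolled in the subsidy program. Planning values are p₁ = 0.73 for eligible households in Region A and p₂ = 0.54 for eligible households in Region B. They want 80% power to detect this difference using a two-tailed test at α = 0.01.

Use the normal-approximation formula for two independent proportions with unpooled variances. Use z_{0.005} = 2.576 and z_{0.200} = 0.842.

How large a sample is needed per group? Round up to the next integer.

n = 145 per group

n = (z_{α/2} + z_β)² · [p₁(1−p₁) + p₂(1−p₂)] / (p₁ − p₂)²
  = (2.576 + 0.842)² · (0.73·0.27 + 0.54·0.46) / (0.19)²
  = (3.418)² · (0.1971 + 0.2484) / 0.0361
  = 11.6827 · 0.4455 / 0.0361
  = 144.17
Round up → n = 145 per group.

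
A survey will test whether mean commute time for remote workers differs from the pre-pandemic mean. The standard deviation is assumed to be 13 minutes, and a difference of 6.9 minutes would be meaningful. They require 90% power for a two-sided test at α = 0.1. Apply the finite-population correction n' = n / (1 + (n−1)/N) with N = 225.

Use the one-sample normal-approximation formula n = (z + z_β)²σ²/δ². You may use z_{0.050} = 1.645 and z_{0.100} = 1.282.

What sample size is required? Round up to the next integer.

n = (z_{α/2} + z_β)² · σ² / δ²
  = (1.645 + 1.282)² · 13² / 6.9²
  = 8.5673 · 169 / 47.61
  = 30.41
Finite-population correction (N = 225): 30.41 / (1 + (30.41 − 1)/225) = 26.90.
Round up → n = 27.

n = 27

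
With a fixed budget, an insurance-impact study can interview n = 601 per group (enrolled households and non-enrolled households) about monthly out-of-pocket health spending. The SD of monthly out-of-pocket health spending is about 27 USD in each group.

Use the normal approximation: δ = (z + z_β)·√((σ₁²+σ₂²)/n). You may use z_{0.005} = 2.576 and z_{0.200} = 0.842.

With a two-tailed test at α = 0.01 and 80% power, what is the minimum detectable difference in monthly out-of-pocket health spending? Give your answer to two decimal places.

δ = (z_{α/2} + z_β) · √((σ₁²+σ₂²)/n)
  = (2.576 + 0.842) · √(1458/601)
  = 3.418 · √2.426
  = 3.418 · 1.5575
  = 5.3237

Minimum detectable difference ≈ 5.32 USD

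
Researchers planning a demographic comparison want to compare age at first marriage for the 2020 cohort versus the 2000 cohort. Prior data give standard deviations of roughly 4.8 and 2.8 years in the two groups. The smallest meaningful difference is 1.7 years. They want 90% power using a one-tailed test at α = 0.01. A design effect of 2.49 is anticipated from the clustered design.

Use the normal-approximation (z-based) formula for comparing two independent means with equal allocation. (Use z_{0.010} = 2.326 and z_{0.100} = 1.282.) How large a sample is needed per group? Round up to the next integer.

n = (z_α + z_β)² · (σ₁² + σ₂²) / δ²
  = (2.326 + 1.282)² · (4.8² + 2.8² = 30.88) / 1.7²
  = 13.0177 · 30.88 / 2.89
  = 139.10
Design effect: 2.49 × 139.10 = 346.35.
Round up → n = 347 per group.

n = 347 per group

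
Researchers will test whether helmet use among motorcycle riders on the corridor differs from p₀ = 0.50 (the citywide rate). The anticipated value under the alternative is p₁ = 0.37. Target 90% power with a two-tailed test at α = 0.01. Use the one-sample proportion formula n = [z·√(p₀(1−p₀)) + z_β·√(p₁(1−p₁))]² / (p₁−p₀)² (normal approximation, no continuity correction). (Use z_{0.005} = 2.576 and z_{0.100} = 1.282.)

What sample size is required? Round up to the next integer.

n = [z_{α/2}·√(p₀q₀) + z_β·√(p₁q₁)]² / (p₁ − p₀)²
  = [2.576·√(0.50·0.50) + 1.282·√(0.37·0.63)]² / (-0.13)²
  = [2.576·0.5000 + 1.282·0.4828]² / 0.0169
  = [1.9070]² / 0.0169
  = 215.18
Round up → n = 216.

n = 216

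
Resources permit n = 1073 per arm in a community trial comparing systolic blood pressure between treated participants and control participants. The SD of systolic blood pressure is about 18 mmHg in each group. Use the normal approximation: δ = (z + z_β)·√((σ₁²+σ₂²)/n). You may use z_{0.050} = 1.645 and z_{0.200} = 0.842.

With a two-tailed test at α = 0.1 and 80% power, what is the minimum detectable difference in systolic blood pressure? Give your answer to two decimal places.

Minimum detectable difference ≈ 1.93 mmHg

δ = (z_{α/2} + z_β) · √((σ₁²+σ₂²)/n)
  = (1.645 + 0.842) · √(648/1073)
  = 2.487 · √0.60391
  = 2.487 · 0.7771
  = 1.9327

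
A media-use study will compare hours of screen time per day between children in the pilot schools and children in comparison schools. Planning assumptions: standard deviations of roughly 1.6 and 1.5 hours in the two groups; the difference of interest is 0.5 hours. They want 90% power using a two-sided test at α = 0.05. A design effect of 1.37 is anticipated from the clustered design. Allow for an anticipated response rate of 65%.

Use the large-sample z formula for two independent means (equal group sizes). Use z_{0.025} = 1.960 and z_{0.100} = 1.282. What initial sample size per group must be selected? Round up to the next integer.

n = 427 per group

n = (z_{α/2} + z_β)² · (σ₁² + σ₂²) / δ²
  = (1.960 + 1.282)² · (1.6² + 1.5² = 4.81) / 0.5²
  = 10.5106 · 4.81 / 0.25
  = 202.22
Design effect: 1.37 × 202.22 = 277.05.
Adjust for 65% response: 277.05 / 0.65 = 426.22.
Round up → n = 427 per group.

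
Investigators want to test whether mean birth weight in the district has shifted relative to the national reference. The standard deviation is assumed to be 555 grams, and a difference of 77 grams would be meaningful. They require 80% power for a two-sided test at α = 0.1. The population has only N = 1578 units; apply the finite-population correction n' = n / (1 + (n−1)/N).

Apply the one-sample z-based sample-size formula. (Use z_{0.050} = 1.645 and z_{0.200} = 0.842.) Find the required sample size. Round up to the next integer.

n = 268

n = (z_{α/2} + z_β)² · σ² / δ²
  = (1.645 + 0.842)² · 555² / 77²
  = 6.1852 · 308025 / 5929
  = 321.33
Finite-population correction (N = 1578): 321.33 / (1 + (321.33 − 1)/1578) = 267.11.
Round up → n = 268.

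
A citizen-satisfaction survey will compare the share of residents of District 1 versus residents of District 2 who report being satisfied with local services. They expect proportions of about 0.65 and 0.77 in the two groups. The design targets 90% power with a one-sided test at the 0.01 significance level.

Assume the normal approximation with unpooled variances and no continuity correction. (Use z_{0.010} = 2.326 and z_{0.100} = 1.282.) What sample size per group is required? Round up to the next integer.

n = (z_α + z_β)² · [p₁(1−p₁) + p₂(1−p₂)] / (p₁ − p₂)²
  = (2.326 + 1.282)² · (0.65·0.35 + 0.77·0.23) / (-0.12)²
  = (3.608)² · (0.2275 + 0.1771) / 0.0144
  = 13.0177 · 0.4046 / 0.0144
  = 365.76
Round up → n = 366 per group.

n = 366 per group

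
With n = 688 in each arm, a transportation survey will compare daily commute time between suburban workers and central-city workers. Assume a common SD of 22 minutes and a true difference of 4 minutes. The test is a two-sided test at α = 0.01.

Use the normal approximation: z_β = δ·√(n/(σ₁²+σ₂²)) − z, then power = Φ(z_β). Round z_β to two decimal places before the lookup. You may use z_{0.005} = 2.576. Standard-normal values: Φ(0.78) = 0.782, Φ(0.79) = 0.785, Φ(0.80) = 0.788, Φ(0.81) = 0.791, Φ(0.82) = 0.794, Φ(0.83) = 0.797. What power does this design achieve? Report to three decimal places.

z_β = δ·√(n/(σ₁²+σ₂²)) − z_{α/2}
    = 4 · √(688/968) − 2.576
    = 4 · 0.84306 − 2.576
    = 3.3722 − 2.576 = 0.7962 → 0.80
Power = Φ(0.80) = 0.788.

Power ≈ 0.788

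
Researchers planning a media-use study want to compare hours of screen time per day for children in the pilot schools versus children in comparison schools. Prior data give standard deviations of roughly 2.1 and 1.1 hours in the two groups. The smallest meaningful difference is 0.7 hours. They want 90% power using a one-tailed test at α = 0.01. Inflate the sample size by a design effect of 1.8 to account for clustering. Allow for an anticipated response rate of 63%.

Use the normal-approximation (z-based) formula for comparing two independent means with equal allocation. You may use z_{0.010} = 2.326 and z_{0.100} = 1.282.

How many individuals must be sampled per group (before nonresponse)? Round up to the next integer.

n = (z_α + z_β)² · (σ₁² + σ₂²) / δ²
  = (2.326 + 1.282)² · (2.1² + 1.1² = 5.62) / 0.7²
  = 13.0177 · 5.62 / 0.49
  = 149.30
Design effect: 1.8 × 149.30 = 268.75.
Adjust for 63% response: 268.75 / 0.63 = 426.58.
Round up → n = 427 per group.

n = 427 per group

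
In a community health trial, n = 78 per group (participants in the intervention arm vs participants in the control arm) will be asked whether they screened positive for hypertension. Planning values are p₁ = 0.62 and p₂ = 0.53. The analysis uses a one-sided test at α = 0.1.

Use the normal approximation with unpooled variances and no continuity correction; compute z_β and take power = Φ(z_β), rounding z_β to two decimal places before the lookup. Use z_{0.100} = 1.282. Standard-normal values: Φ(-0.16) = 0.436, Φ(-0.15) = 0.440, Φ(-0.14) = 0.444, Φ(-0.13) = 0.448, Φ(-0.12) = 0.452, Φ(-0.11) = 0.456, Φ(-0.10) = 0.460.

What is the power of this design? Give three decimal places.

z_β = |p₁−p₂|·√(n/[p₁q₁+p₂q₂]) − z_α
    = 0.09 · √(78/0.4847) − 1.282
    = 0.09 · 12.6856 − 1.282
    = 1.1417 − 1.282 = -0.1403 → -0.14
Power = Φ(-0.14) = 0.444.

Power ≈ 0.444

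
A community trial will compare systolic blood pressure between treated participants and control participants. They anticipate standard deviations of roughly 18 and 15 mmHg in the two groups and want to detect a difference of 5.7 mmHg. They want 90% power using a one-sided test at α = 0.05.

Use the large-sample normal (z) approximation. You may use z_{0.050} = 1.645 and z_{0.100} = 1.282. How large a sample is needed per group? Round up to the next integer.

n = (z_α + z_β)² · (σ₁² + σ₂²) / δ²
  = (1.645 + 1.282)² · (18² + 15² = 549) / 5.7²
  = 8.5673 · 549 / 32.49
  = 144.77
Round up → n = 145 per group.

n = 145 per group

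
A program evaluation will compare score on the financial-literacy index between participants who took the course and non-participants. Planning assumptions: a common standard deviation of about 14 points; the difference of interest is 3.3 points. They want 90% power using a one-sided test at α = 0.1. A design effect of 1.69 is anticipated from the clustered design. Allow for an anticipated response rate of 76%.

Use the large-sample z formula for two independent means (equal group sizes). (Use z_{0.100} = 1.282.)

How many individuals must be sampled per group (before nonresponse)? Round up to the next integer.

n = (z_α + z_β)² · (σ₁² + σ₂²) / δ²
  = (1.282 + 1.282)² · (2·14² = 392) / 3.3²
  = 6.5741 · 392 / 10.89
  = 236.64
Design effect: 1.69 × 236.64 = 399.93.
Adjust for 76% response: 399.93 / 0.76 = 526.22.
Round up → n = 527 per group.

n = 527 per group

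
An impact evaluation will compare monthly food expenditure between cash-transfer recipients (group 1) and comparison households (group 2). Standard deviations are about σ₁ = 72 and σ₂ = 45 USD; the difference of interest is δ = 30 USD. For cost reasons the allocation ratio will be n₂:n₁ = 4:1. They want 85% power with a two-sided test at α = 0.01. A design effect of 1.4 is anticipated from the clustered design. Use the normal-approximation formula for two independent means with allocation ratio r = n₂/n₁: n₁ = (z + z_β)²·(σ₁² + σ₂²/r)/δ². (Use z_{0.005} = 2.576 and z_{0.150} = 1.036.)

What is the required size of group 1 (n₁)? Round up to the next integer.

n₁ = (z_{α/2} + z_β)² · (σ₁² + σ₂²/r) / δ²
   = (2.576 + 1.036)² · (72² + 45²/4) / 30²
   = 13.0465 · (5184 + 506.25) / 900
   = 13.0465 · 5690.2 / 900
   = 82.49
Design effect: 1.4 × 82.49 = 115.48.
Round up → n₁ = 116; n₂ = r·n₁ = 4 × 116 = 464.

n₁ = 116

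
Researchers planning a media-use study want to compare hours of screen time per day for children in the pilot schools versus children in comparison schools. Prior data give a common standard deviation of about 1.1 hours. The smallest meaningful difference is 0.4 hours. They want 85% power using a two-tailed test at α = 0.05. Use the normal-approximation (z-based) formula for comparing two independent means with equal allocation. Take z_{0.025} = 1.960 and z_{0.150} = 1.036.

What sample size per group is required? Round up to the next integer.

n = (z_{α/2} + z_β)² · (σ₁² + σ₂²) / δ²
  = (1.960 + 1.036)² · (2·1.1² = 2.42) / 0.4²
  = 8.9760 · 2.42 / 0.16
  = 135.76
Round up → n = 136 per group.

n = 136 per group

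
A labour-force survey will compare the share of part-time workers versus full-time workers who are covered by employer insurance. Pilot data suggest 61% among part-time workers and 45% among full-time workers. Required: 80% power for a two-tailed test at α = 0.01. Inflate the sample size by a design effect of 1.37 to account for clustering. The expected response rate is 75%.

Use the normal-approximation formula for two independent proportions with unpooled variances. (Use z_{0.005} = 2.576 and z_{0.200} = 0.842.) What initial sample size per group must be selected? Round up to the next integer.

n = 405 per group

n = (z_{α/2} + z_β)² · [p₁(1−p₁) + p₂(1−p₂)] / (p₁ − p₂)²
  = (2.576 + 0.842)² · (0.61·0.39 + 0.45·0.55) / (0.16)²
  = (3.418)² · (0.2379 + 0.2475) / 0.0256
  = 11.6827 · 0.4854 / 0.0256
  = 221.52
Design effect: 1.37 × 221.52 = 303.48.
Adjust for 75% response: 303.48 / 0.75 = 404.63.
Round up → n = 405 per group.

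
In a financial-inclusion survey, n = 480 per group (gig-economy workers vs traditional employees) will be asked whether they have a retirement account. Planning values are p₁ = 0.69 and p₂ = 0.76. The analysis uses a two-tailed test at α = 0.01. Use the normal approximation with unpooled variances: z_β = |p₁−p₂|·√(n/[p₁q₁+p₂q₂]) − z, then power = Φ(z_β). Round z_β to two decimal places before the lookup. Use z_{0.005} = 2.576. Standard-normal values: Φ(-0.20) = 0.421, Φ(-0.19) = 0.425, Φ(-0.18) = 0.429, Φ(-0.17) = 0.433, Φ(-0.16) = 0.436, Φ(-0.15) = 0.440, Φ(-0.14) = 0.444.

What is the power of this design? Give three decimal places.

z_β = |p₁−p₂|·√(n/[p₁q₁+p₂q₂]) − z_{α/2}
    = 0.07 · √(480/0.3963) − 2.576
    = 0.07 · 34.8024 − 2.576
    = 2.4362 − 2.576 = -0.1398 → -0.14
Power = Φ(-0.14) = 0.444.

Power ≈ 0.444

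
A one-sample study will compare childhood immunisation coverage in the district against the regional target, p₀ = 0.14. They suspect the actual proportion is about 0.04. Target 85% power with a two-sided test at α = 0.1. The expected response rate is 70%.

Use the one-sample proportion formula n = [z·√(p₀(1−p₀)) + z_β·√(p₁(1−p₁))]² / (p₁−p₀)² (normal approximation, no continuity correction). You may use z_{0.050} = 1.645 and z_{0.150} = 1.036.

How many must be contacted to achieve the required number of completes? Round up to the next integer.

n = 86

n = [z_{α/2}·√(p₀q₀) + z_β·√(p₁q₁)]² / (p₁ − p₀)²
  = [1.645·√(0.14·0.86) + 1.036·√(0.04·0.96)]² / (-0.10)²
  = [1.645·0.3470 + 1.036·0.1960]² / 0.0100
  = [0.7738]² / 0.0100
  = 59.88
Adjust for 70% response: 59.88 / 0.70 = 85.54.
Round up → n = 86.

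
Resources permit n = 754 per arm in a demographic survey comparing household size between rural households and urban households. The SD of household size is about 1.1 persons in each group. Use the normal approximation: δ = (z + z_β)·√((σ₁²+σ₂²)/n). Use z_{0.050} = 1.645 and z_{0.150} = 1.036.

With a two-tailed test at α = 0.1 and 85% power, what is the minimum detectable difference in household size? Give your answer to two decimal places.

Minimum detectable difference ≈ 0.15 persons

δ = (z_{α/2} + z_β) · √((σ₁²+σ₂²)/n)
  = (1.645 + 1.036) · √(2.42/754)
  = 2.681 · √0.00321
  = 2.681 · 0.0567
  = 0.1519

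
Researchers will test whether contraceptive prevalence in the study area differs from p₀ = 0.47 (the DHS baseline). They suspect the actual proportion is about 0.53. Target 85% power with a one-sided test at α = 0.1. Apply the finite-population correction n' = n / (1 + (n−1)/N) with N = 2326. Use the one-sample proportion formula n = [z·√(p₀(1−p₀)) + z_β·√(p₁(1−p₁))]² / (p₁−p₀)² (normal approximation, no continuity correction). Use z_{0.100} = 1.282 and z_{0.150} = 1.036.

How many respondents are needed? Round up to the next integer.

n = [z_α·√(p₀q₀) + z_β·√(p₁q₁)]² / (p₁ − p₀)²
  = [1.282·√(0.47·0.53) + 1.036·√(0.53·0.47)]² / (0.06)²
  = [1.282·0.4991 + 1.036·0.4991]² / 0.0036
  = [1.1569]² / 0.0036
  = 371.79
Finite-population correction (N = 2326): 371.79 / (1 + (371.79 − 1)/2326) = 320.67.
Round up → n = 321.

n = 321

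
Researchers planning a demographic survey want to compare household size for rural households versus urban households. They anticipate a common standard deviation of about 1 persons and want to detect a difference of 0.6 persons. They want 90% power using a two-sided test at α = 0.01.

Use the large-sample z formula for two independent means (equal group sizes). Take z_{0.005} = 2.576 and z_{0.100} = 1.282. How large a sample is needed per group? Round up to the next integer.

n = (z_{α/2} + z_β)² · (σ₁² + σ₂²) / δ²
  = (2.576 + 1.282)² · (2·1² = 2) / 0.6²
  = 14.8842 · 2 / 0.36
  = 82.69
Round up → n = 83 per group.

n = 83 per group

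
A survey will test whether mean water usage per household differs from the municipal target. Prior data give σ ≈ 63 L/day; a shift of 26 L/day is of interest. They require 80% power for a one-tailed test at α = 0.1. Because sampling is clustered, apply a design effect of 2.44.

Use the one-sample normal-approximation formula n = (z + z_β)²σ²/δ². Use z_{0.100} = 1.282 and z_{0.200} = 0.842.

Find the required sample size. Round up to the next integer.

n = (z_α + z_β)² · σ² / δ²
  = (1.282 + 0.842)² · 63² / 26²
  = 4.5114 · 3969 / 676
  = 26.49
Design effect: 2.44 × 26.49 = 64.63.
Round up → n = 65.

n = 65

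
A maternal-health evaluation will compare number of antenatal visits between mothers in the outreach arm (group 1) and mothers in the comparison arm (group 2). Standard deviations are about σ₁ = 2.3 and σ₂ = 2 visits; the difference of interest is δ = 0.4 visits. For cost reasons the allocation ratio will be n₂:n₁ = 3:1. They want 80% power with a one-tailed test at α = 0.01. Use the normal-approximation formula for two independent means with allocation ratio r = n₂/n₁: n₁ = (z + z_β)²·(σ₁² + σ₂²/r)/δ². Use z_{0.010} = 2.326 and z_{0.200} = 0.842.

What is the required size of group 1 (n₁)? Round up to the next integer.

n₁ = (z_α + z_β)² · (σ₁² + σ₂²/r) / δ²
   = (2.326 + 0.842)² · (2.3² + 2²/3) / 0.4²
   = 10.0362 · (5.29 + 1.3333) / 0.16
   = 10.0362 · 6.6233 / 0.16
   = 415.46
Round up → n₁ = 416; n₂ = r·n₁ = 3 × 416 = 1248.

n₁ = 416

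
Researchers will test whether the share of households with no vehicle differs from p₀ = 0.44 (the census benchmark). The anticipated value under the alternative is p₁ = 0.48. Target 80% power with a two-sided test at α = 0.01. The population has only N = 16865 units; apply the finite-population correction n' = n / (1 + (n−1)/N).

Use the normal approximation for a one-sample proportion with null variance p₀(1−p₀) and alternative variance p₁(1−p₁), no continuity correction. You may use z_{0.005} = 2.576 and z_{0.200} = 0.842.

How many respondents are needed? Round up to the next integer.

n = [z_{α/2}·√(p₀q₀) + z_β·√(p₁q₁)]² / (p₁ − p₀)²
  = [2.576·√(0.44·0.56) + 0.842·√(0.48·0.52)]² / (0.04)²
  = [2.576·0.4964 + 0.842·0.4996]² / 0.0016
  = [1.6994]² / 0.0016
  = 1804.88
Finite-population correction (N = 16865): 1804.88 / (1 + (1804.88 − 1)/16865) = 1630.48.
Round up → n = 1631.

n = 1631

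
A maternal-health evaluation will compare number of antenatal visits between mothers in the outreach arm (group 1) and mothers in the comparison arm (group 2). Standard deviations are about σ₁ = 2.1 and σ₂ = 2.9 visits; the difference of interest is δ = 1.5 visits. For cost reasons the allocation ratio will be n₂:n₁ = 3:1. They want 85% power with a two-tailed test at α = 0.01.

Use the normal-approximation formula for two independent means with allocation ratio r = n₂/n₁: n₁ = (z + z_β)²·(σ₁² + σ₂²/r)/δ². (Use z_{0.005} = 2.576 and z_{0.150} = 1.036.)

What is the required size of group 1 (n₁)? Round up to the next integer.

n₁ = 42

n₁ = (z_{α/2} + z_β)² · (σ₁² + σ₂²/r) / δ²
   = (2.576 + 1.036)² · (2.1² + 2.9²/3) / 1.5²
   = 13.0465 · (4.41 + 2.8033) / 2.25
   = 13.0465 · 7.2133 / 2.25
   = 41.83
Round up → n₁ = 42; n₂ = r·n₁ = 3 × 42 = 126.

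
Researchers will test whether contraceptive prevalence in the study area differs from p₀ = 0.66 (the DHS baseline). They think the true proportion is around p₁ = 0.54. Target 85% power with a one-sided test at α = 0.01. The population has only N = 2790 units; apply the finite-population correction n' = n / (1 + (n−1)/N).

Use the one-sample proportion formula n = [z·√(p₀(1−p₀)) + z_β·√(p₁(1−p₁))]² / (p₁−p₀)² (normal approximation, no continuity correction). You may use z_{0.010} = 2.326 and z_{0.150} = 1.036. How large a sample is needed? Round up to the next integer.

n = 171

n = [z_α·√(p₀q₀) + z_β·√(p₁q₁)]² / (p₁ − p₀)²
  = [2.326·√(0.66·0.34) + 1.036·√(0.54·0.46)]² / (-0.12)²
  = [2.326·0.4737 + 1.036·0.4984]² / 0.0144
  = [1.6182]² / 0.0144
  = 181.84
Finite-population correction (N = 2790): 181.84 / (1 + (181.84 − 1)/2790) = 170.77.
Round up → n = 171.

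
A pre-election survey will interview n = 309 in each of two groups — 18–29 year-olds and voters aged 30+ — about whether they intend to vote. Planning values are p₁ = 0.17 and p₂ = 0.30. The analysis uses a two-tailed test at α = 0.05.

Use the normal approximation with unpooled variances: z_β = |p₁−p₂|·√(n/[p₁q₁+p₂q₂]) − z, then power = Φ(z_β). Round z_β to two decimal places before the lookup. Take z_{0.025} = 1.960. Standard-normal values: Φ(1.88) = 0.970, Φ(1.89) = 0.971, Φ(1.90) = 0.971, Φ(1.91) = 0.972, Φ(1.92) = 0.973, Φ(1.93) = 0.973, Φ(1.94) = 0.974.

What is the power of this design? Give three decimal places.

z_β = |p₁−p₂|·√(n/[p₁q₁+p₂q₂]) − z_{α/2}
    = 0.13 · √(309/0.3511) − 1.960
    = 0.13 · 29.6663 − 1.960
    = 3.8566 − 1.960 = 1.8966 → 1.90
Power = Φ(1.90) = 0.971.

Power ≈ 0.971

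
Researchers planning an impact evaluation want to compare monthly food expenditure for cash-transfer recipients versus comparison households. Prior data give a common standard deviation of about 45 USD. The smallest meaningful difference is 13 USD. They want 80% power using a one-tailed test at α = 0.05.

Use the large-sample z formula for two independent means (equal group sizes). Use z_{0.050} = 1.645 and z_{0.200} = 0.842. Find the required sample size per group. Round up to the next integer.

n = 149 per group

n = (z_α + z_β)² · (σ₁² + σ₂²) / δ²
  = (1.645 + 0.842)² · (2·45² = 4050) / 13²
  = 6.1852 · 4050 / 169
  = 148.22
Round up → n = 149 per group.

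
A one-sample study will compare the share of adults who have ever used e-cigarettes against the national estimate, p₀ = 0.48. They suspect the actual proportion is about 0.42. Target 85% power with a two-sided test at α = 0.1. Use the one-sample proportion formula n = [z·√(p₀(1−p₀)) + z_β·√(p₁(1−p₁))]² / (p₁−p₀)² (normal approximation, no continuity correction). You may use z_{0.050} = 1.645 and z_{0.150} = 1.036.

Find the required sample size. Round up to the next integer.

n = 494

n = [z_{α/2}·√(p₀q₀) + z_β·√(p₁q₁)]² / (p₁ − p₀)²
  = [1.645·√(0.48·0.52) + 1.036·√(0.42·0.58)]² / (-0.06)²
  = [1.645·0.4996 + 1.036·0.4936]² / 0.0036
  = [1.3332]² / 0.0036
  = 493.70
Round up → n = 494.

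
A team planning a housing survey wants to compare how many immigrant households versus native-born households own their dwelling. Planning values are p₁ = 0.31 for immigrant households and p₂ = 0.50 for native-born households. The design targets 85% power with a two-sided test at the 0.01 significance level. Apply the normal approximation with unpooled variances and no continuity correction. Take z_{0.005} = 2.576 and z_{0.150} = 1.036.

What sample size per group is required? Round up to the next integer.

n = (z_{α/2} + z_β)² · [p₁(1−p₁) + p₂(1−p₂)] / (p₁ − p₂)²
  = (2.576 + 1.036)² · (0.31·0.69 + 0.50·0.50) / (-0.19)²
  = (3.612)² · (0.2139 + 0.2500) / 0.0361
  = 13.0465 · 0.4639 / 0.0361
  = 167.65
Round up → n = 168 per group.

n = 168 per group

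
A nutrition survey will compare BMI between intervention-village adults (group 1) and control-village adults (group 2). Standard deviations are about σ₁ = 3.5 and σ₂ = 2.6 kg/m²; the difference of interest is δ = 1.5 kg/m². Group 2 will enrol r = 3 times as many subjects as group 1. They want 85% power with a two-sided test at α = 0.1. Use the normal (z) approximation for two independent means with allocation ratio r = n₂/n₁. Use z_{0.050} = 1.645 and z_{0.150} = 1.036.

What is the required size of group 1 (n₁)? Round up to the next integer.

n₁ = (z_{α/2} + z_β)² · (σ₁² + σ₂²/r) / δ²
   = (1.645 + 1.036)² · (3.5² + 2.6²/3) / 1.5²
   = 7.1878 · (12.25 + 2.2533) / 2.25
   = 7.1878 · 14.5033 / 2.25
   = 46.33
Round up → n₁ = 47; n₂ = r·n₁ = 3 × 47 = 141.

n₁ = 47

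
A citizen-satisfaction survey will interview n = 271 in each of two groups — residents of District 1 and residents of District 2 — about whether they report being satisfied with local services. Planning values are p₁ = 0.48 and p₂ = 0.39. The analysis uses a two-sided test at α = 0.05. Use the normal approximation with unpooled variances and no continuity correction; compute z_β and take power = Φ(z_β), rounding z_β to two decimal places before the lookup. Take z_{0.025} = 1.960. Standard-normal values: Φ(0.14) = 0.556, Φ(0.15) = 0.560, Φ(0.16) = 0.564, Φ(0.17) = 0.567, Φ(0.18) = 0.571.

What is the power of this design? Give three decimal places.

Power ≈ 0.564

z_β = |p₁−p₂|·√(n/[p₁q₁+p₂q₂]) − z_{α/2}
    = 0.09 · √(271/0.4875) − 1.960
    = 0.09 · 23.5775 − 1.960
    = 2.1220 − 1.960 = 0.1620 → 0.16
Power = Φ(0.16) = 0.564.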